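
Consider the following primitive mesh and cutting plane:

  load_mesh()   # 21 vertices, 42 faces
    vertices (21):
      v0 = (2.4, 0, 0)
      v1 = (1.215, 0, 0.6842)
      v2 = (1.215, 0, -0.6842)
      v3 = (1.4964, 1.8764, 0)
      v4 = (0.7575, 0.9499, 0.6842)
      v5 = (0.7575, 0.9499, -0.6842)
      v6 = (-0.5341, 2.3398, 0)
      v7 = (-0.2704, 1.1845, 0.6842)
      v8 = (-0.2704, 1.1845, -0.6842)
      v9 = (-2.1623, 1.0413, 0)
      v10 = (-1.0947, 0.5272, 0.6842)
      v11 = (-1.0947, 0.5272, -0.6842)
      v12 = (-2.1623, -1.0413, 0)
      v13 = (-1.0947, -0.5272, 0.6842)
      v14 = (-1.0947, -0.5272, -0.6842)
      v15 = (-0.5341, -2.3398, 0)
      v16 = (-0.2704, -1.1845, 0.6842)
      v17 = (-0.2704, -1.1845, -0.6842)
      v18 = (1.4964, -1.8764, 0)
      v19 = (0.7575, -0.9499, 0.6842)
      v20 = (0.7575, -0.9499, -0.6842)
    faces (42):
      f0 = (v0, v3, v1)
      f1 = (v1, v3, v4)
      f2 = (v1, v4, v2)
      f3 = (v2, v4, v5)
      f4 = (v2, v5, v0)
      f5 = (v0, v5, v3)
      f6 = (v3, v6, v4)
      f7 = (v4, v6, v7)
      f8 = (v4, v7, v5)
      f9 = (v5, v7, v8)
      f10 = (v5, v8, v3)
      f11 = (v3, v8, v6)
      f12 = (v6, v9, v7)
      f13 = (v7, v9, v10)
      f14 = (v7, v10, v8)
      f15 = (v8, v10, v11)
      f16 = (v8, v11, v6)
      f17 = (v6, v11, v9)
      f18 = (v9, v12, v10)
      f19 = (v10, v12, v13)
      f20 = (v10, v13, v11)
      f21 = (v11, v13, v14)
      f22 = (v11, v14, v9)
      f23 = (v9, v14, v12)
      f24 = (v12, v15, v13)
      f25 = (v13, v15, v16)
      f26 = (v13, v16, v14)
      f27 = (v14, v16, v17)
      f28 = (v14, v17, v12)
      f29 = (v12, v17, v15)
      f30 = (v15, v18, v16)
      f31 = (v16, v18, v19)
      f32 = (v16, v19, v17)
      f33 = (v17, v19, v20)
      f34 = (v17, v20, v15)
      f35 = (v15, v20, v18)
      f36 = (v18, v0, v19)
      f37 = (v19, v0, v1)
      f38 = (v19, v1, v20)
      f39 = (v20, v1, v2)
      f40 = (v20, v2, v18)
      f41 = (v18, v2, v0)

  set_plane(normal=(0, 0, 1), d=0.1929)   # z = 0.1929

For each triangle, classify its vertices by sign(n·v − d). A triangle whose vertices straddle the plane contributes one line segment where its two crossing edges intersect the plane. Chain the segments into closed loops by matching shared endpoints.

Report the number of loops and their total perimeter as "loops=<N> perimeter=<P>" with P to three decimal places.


Straddling triangles (28 of 42):
  (v0,v3,v1) [--+] → (1.41706, 1.34738, 0.1929)–(2.06591, 0, 0.1929)  len=1.4955
  (v1,v3,v4) [+-+] → (1.41706, 1.34738, 0.1929)–(1.28808, 1.61519, 0.1929)  len=0.2973
  (v1,v4,v2) [++-] → (0.921757, 0.608855, 0.1929)–(1.215, 0, 0.1929)  len=0.6758
  (v2,v4,v5) [-+-] → (0.921757, 0.608855, 0.1929)–(0.7575, 0.9499, 0.1929)  len=0.3785
  (v3,v6,v4) [--+] → (-0.169953, 1.94794, 0.1929)–(1.28808, 1.61519, 0.1929)  len=1.4955
  (v4,v6,v7) [+-+] → (-0.169953, 1.94794, 0.1929)–(-0.459754, 2.01408, 0.1929)  len=0.2973
  (v4,v7,v5) [++-] → (0.0986495, 1.10027, 0.1929)–(0.7575, 0.9499, 0.1929)  len=0.6758
  (v5,v7,v8) [-+-] → (0.0986495, 1.10027, 0.1929)–(-0.2704, 1.1845, 0.1929)  len=0.3785
  (v6,v9,v7) [--+] → (-1.62891, 1.08167, 0.1929)–(-0.459754, 2.01408, 0.1929)  len=1.4954
  (v7,v9,v10) [+-+] → (-1.62891, 1.08167, 0.1929)–(-1.86131, 0.896357, 0.1929)  len=0.2972
  (v7,v10,v8) [++-] → (-0.79875, 0.763192, 0.1929)–(-0.2704, 1.1845, 0.1929)  len=0.6758
  (v8,v10,v11) [-+-] → (-0.79875, 0.763192, 0.1929)–(-1.0947, 0.5272, 0.1929)  len=0.3785
  (v9,v12,v10) [--+] → (-1.86131, -0.599085, 0.1929)–(-1.86131, 0.896357, 0.1929)  len=1.4954
  (v10,v12,v13) [+-+] → (-1.86131, -0.599085, 0.1929)–(-1.86131, -0.896357, 0.1929)  len=0.2973
  (v10,v13,v11) [++-] → (-1.0947, -0.148636, 0.1929)–(-1.0947, 0.5272, 0.1929)  len=0.6758
  (v11,v13,v14) [-+-] → (-1.0947, -0.148636, 0.1929)–(-1.0947, -0.5272, 0.1929)  len=0.3786
  (v12,v15,v13) [--+] → (-0.692153, -1.82876, 0.1929)–(-1.86131, -0.896357, 0.1929)  len=1.4954
  (v13,v15,v16) [+-+] → (-0.692153, -1.82876, 0.1929)–(-0.459754, -2.01408, 0.1929)  len=0.2972
  (v13,v16,v14) [++-] → (-0.56635, -0.948508, 0.1929)–(-1.0947, -0.5272, 0.1929)  len=0.6758
  (v14,v16,v17) [-+-] → (-0.56635, -0.948508, 0.1929)–(-0.2704, -1.1845, 0.1929)  len=0.3785
  (v15,v18,v16) [--+] → (0.998277, -1.68133, 0.1929)–(-0.459754, -2.01408, 0.1929)  len=1.4955
  (v16,v18,v19) [+-+] → (0.998277, -1.68133, 0.1929)–(1.28808, -1.61519, 0.1929)  len=0.2973
  (v16,v19,v17) [++-] → (0.388451, -1.03413, 0.1929)–(-0.2704, -1.1845, 0.1929)  len=0.6758
  (v17,v19,v20) [-+-] → (0.388451, -1.03413, 0.1929)–(0.7575, -0.9499, 0.1929)  len=0.3785
  (v18,v0,v19) [--+] → (1.93692, -0.26781, 0.1929)–(1.28808, -1.61519, 0.1929)  len=1.4955
  (v19,v0,v1) [+-+] → (1.93692, -0.26781, 0.1929)–(2.06591, 0, 0.1929)  len=0.2973
  (v19,v1,v20) [++-] → (1.05074, -0.341045, 0.1929)–(0.7575, -0.9499, 0.1929)  len=0.6758
  (v20,v1,v2) [-+-] → (1.05074, -0.341045, 0.1929)–(1.215, 0, 0.1929)  len=0.3785

Chained into 2 loop(s):
  loop 1: 14 segments, perimeter = 12.5490
  loop 2: 14 segments, perimeter = 7.3803
Total perimeter = 19.929

loops=2 perimeter=19.929


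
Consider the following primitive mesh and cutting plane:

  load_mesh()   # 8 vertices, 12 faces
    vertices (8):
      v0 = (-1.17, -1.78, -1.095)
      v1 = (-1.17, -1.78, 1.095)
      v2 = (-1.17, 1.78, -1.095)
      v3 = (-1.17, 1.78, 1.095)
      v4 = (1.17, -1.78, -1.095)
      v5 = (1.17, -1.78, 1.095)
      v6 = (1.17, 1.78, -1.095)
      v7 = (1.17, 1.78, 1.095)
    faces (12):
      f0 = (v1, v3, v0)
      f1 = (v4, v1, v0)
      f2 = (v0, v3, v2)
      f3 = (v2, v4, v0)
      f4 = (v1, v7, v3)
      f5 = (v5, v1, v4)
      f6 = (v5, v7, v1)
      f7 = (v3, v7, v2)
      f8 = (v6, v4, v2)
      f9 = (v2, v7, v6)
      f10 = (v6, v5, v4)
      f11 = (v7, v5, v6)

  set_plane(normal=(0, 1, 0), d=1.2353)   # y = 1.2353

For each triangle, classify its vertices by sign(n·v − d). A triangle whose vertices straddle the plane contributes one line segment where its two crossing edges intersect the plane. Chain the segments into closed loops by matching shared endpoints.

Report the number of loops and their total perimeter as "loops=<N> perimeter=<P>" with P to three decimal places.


Straddling triangles (8 of 12):
  (v1,v3,v0) [-+-] → (-1.17, 1.2353, 1.095)–(-1.17, 1.2353, 0.759918)  len=0.3351
  (v0,v3,v2) [-++] → (-1.17, 1.2353, 0.759918)–(-1.17, 1.2353, -1.095)  len=1.8549
  (v2,v4,v0) [+--] → (-0.811967, 1.2353, -1.095)–(-1.17, 1.2353, -1.095)  len=0.3580
  (v1,v7,v3) [-++] → (0.811967, 1.2353, 1.095)–(-1.17, 1.2353, 1.095)  len=1.9820
  (v5,v7,v1) [-+-] → (1.17, 1.2353, 1.095)–(0.811967, 1.2353, 1.095)  len=0.3580
  (v6,v4,v2) [+-+] → (1.17, 1.2353, -1.095)–(-0.811967, 1.2353, -1.095)  len=1.9820
  (v6,v5,v4) [+--] → (1.17, 1.2353, -0.759918)–(1.17, 1.2353, -1.095)  len=0.3351
  (v7,v5,v6) [+-+] → (1.17, 1.2353, 1.095)–(1.17, 1.2353, -0.759918)  len=1.8549

Chained into 1 loop(s):
  loop 1: 8 segments, perimeter = 9.0600
Total perimeter = 9.060

loops=1 perimeter=9.060


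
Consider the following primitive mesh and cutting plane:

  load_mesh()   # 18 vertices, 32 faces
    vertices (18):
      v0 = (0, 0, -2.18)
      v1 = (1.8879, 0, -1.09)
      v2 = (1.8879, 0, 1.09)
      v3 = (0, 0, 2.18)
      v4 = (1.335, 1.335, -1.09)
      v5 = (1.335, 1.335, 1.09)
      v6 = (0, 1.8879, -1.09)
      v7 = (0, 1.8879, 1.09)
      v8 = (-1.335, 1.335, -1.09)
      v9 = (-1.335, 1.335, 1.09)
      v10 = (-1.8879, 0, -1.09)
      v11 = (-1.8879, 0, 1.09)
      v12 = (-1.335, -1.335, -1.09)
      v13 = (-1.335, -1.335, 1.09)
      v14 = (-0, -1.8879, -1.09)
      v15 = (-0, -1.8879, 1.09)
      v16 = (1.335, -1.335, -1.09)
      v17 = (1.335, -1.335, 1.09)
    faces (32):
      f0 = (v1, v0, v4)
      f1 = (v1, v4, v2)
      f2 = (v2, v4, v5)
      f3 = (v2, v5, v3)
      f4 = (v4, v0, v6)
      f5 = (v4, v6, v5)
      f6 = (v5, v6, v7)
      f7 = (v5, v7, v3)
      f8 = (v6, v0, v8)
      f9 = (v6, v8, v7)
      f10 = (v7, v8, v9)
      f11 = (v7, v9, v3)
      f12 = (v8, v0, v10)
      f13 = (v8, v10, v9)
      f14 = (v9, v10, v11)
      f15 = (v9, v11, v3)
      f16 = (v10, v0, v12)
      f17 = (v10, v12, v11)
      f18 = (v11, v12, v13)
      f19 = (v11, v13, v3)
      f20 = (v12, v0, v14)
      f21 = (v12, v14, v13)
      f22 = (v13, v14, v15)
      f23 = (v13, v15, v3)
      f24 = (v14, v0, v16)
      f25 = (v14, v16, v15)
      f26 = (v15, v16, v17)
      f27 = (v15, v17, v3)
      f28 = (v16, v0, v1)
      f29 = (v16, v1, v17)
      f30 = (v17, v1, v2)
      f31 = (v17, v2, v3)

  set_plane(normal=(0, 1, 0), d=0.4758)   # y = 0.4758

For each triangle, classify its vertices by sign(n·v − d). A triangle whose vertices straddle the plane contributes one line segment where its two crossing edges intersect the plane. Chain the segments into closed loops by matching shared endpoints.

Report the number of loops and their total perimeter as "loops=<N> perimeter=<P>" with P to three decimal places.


loops=1 perimeter=11.929

Straddling triangles (12 of 32):
  (v1,v0,v4) [--+] → (0.4758, 0.4758, -1.79152)–(1.69084, 0.4758, -1.09)  len=1.4030
  (v1,v4,v2) [-+-] → (1.69084, 0.4758, -1.09)–(1.69084, 0.4758, 0.313038)  len=1.4030
  (v2,v4,v5) [-++] → (1.69084, 0.4758, 0.313038)–(1.69084, 0.4758, 1.09)  len=0.7770
  (v2,v5,v3) [-+-] → (1.69084, 0.4758, 1.09)–(0.4758, 0.4758, 1.79152)  len=1.4030
  (v4,v0,v6) [+-+] → (0.4758, 0.4758, -1.79152)–(0, 0.4758, -1.90529)  len=0.4892
  (v5,v7,v3) [++-] → (0, 0.4758, 1.90529)–(0.4758, 0.4758, 1.79152)  len=0.4892
  (v6,v0,v8) [+-+] → (0, 0.4758, -1.90529)–(-0.4758, 0.4758, -1.79152)  len=0.4892
  (v7,v9,v3) [++-] → (-0.4758, 0.4758, 1.79152)–(0, 0.4758, 1.90529)  len=0.4892
  (v8,v0,v10) [+--] → (-0.4758, 0.4758, -1.79152)–(-1.69084, 0.4758, -1.09)  len=1.4030
  (v8,v10,v9) [+-+] → (-1.69084, 0.4758, -1.09)–(-1.69084, 0.4758, -0.313038)  len=0.7770
  (v9,v10,v11) [+--] → (-1.69084, 0.4758, -0.313038)–(-1.69084, 0.4758, 1.09)  len=1.4030
  (v9,v11,v3) [+--] → (-1.69084, 0.4758, 1.09)–(-0.4758, 0.4758, 1.79152)  len=1.4030

Chained into 1 loop(s):
  loop 1: 12 segments, perimeter = 11.9289
Total perimeter = 11.929


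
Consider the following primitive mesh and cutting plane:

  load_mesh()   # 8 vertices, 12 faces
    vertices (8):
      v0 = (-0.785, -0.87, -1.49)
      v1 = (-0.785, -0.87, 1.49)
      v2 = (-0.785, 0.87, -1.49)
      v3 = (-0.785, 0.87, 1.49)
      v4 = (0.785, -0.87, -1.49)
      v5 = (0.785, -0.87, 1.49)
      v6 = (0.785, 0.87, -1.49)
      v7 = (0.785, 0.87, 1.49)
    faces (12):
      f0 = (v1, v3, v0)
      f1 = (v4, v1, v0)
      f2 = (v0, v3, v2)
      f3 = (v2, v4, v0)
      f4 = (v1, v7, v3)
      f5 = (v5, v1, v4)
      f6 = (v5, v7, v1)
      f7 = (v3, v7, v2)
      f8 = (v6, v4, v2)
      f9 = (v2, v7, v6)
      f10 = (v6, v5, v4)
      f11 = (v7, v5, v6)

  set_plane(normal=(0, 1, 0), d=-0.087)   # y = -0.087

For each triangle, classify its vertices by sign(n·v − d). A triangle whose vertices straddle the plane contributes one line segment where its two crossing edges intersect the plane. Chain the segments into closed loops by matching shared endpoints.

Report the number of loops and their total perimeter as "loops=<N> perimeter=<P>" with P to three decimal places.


Straddling triangles (8 of 12):
  (v1,v3,v0) [-+-] → (-0.785, -0.087, 1.49)–(-0.785, -0.087, -0.149)  len=1.6390
  (v0,v3,v2) [-++] → (-0.785, -0.087, -0.149)–(-0.785, -0.087, -1.49)  len=1.3410
  (v2,v4,v0) [+--] → (0.0785, -0.087, -1.49)–(-0.785, -0.087, -1.49)  len=0.8635
  (v1,v7,v3) [-++] → (-0.0785, -0.087, 1.49)–(-0.785, -0.087, 1.49)  len=0.7065
  (v5,v7,v1) [-+-] → (0.785, -0.087, 1.49)–(-0.0785, -0.087, 1.49)  len=0.8635
  (v6,v4,v2) [+-+] → (0.785, -0.087, -1.49)–(0.0785, -0.087, -1.49)  len=0.7065
  (v6,v5,v4) [+--] → (0.785, -0.087, 0.149)–(0.785, -0.087, -1.49)  len=1.6390
  (v7,v5,v6) [+-+] → (0.785, -0.087, 1.49)–(0.785, -0.087, 0.149)  len=1.3410

Chained into 1 loop(s):
  loop 1: 8 segments, perimeter = 9.1000
Total perimeter = 9.100

loops=1 perimeter=9.100


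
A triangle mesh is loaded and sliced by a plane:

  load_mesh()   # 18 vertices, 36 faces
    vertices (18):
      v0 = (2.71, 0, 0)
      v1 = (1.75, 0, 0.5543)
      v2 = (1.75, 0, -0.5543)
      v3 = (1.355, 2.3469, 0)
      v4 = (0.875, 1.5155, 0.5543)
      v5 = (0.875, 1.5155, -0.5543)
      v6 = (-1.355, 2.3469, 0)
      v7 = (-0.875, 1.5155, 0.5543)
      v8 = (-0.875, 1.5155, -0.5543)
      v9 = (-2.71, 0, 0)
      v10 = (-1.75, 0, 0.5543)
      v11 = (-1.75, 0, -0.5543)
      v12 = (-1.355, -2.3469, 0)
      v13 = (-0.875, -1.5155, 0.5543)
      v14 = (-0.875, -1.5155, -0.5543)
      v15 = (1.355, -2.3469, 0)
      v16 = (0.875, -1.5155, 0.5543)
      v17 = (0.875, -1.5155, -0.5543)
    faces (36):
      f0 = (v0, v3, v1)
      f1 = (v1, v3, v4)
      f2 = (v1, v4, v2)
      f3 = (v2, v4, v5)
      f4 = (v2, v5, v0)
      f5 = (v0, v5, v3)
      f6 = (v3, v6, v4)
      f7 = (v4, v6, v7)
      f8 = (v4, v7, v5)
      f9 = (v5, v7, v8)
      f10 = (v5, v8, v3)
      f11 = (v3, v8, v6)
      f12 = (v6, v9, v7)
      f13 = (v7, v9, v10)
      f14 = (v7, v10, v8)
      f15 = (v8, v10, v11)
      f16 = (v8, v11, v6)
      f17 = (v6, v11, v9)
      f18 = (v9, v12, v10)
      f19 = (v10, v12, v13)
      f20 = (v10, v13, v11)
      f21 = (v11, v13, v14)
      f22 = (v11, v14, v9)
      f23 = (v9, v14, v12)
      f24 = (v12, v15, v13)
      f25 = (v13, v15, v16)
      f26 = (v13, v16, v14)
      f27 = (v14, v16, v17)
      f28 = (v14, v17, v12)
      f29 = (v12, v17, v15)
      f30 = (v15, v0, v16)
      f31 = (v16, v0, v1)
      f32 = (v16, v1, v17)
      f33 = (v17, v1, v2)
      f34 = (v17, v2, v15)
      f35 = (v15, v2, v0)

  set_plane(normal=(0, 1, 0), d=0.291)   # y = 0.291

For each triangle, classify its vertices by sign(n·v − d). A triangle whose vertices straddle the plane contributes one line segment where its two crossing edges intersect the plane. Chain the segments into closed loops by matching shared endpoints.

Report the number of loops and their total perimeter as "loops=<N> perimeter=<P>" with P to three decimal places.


Straddling triangles (12 of 36):
  (v0,v3,v1) [-+-] → (2.54199, 0.291, 0)–(1.70102, 0.291, 0.48557)  len=0.9711
  (v1,v3,v4) [-++] → (1.70102, 0.291, 0.48557)–(1.58199, 0.291, 0.5543)  len=0.1375
  (v1,v4,v2) [-+-] → (1.58199, 0.291, 0.5543)–(1.58199, 0.291, -0.341431)  len=0.8957
  (v2,v4,v5) [-++] → (1.58199, 0.291, -0.341431)–(1.58199, 0.291, -0.5543)  len=0.2129
  (v2,v5,v0) [-+-] → (1.58199, 0.291, -0.5543)–(2.35765, 0.291, -0.106434)  len=0.8957
  (v0,v5,v3) [-++] → (2.35765, 0.291, -0.106434)–(2.54199, 0.291, 0)  len=0.2129
  (v6,v9,v7) [+-+] → (-2.54199, 0.291, 0)–(-2.35765, 0.291, 0.106434)  len=0.2129
  (v7,v9,v10) [+--] → (-2.35765, 0.291, 0.106434)–(-1.58199, 0.291, 0.5543)  len=0.8957
  (v7,v10,v8) [+-+] → (-1.58199, 0.291, 0.5543)–(-1.58199, 0.291, 0.341431)  len=0.2129
  (v8,v10,v11) [+--] → (-1.58199, 0.291, 0.341431)–(-1.58199, 0.291, -0.5543)  len=0.8957
  (v8,v11,v6) [+-+] → (-1.58199, 0.291, -0.5543)–(-1.70102, 0.291, -0.48557)  len=0.1375
  (v6,v11,v9) [+--] → (-1.70102, 0.291, -0.48557)–(-2.54199, 0.291, 0)  len=0.9711

Chained into 2 loop(s):
  loop 1: 6 segments, perimeter = 3.3257
  loop 2: 6 segments, perimeter = 3.3257
Total perimeter = 6.651

loops=2 perimeter=6.651


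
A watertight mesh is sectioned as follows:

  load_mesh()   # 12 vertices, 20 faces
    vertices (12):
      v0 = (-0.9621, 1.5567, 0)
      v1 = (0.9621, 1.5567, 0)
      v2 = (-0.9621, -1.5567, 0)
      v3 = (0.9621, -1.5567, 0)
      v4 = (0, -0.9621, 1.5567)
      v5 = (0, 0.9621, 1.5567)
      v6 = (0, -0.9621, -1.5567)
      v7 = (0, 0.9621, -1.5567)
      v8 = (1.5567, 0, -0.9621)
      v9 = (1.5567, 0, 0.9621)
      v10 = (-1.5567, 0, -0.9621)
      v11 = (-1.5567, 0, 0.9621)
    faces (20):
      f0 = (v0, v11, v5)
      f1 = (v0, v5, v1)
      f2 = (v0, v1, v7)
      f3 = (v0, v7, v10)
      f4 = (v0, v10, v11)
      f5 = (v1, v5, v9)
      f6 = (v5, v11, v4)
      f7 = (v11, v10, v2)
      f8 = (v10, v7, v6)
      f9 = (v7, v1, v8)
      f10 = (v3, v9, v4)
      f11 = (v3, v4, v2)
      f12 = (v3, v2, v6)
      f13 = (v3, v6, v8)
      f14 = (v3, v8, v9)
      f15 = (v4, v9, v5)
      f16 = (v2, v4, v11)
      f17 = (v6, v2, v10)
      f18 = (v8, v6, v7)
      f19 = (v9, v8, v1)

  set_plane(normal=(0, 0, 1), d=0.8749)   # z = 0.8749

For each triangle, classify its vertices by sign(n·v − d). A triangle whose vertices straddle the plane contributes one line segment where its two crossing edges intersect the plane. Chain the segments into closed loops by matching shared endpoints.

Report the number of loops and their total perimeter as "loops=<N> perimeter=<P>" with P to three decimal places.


loops=1 perimeter=8.407

Straddling triangles (10 of 20):
  (v0,v11,v5) [-++] → (-1.50281, 0.141092, 0.8749)–(-0.421378, 1.22252, 0.8749)  len=1.5294
  (v0,v5,v1) [-+-] → (-0.421378, 1.22252, 0.8749)–(0.421378, 1.22252, 0.8749)  len=0.8428
  (v0,v10,v11) [--+] → (-1.5567, 0, 0.8749)–(-1.50281, 0.141092, 0.8749)  len=0.1510
  (v1,v5,v9) [-++] → (0.421378, 1.22252, 0.8749)–(1.50281, 0.141092, 0.8749)  len=1.5294
  (v11,v10,v2) [+--] → (-1.5567, 0, 0.8749)–(-1.50281, -0.141092, 0.8749)  len=0.1510
  (v3,v9,v4) [-++] → (1.50281, -0.141092, 0.8749)–(0.421378, -1.22252, 0.8749)  len=1.5294
  (v3,v4,v2) [-+-] → (0.421378, -1.22252, 0.8749)–(-0.421378, -1.22252, 0.8749)  len=0.8428
  (v3,v8,v9) [--+] → (1.5567, 0, 0.8749)–(1.50281, -0.141092, 0.8749)  len=0.1510
  (v2,v4,v11) [-++] → (-0.421378, -1.22252, 0.8749)–(-1.50281, -0.141092, 0.8749)  len=1.5294
  (v9,v8,v1) [+--] → (1.5567, 0, 0.8749)–(1.50281, 0.141092, 0.8749)  len=0.1510

Chained into 1 loop(s):
  loop 1: 10 segments, perimeter = 8.4071
Total perimeter = 8.407


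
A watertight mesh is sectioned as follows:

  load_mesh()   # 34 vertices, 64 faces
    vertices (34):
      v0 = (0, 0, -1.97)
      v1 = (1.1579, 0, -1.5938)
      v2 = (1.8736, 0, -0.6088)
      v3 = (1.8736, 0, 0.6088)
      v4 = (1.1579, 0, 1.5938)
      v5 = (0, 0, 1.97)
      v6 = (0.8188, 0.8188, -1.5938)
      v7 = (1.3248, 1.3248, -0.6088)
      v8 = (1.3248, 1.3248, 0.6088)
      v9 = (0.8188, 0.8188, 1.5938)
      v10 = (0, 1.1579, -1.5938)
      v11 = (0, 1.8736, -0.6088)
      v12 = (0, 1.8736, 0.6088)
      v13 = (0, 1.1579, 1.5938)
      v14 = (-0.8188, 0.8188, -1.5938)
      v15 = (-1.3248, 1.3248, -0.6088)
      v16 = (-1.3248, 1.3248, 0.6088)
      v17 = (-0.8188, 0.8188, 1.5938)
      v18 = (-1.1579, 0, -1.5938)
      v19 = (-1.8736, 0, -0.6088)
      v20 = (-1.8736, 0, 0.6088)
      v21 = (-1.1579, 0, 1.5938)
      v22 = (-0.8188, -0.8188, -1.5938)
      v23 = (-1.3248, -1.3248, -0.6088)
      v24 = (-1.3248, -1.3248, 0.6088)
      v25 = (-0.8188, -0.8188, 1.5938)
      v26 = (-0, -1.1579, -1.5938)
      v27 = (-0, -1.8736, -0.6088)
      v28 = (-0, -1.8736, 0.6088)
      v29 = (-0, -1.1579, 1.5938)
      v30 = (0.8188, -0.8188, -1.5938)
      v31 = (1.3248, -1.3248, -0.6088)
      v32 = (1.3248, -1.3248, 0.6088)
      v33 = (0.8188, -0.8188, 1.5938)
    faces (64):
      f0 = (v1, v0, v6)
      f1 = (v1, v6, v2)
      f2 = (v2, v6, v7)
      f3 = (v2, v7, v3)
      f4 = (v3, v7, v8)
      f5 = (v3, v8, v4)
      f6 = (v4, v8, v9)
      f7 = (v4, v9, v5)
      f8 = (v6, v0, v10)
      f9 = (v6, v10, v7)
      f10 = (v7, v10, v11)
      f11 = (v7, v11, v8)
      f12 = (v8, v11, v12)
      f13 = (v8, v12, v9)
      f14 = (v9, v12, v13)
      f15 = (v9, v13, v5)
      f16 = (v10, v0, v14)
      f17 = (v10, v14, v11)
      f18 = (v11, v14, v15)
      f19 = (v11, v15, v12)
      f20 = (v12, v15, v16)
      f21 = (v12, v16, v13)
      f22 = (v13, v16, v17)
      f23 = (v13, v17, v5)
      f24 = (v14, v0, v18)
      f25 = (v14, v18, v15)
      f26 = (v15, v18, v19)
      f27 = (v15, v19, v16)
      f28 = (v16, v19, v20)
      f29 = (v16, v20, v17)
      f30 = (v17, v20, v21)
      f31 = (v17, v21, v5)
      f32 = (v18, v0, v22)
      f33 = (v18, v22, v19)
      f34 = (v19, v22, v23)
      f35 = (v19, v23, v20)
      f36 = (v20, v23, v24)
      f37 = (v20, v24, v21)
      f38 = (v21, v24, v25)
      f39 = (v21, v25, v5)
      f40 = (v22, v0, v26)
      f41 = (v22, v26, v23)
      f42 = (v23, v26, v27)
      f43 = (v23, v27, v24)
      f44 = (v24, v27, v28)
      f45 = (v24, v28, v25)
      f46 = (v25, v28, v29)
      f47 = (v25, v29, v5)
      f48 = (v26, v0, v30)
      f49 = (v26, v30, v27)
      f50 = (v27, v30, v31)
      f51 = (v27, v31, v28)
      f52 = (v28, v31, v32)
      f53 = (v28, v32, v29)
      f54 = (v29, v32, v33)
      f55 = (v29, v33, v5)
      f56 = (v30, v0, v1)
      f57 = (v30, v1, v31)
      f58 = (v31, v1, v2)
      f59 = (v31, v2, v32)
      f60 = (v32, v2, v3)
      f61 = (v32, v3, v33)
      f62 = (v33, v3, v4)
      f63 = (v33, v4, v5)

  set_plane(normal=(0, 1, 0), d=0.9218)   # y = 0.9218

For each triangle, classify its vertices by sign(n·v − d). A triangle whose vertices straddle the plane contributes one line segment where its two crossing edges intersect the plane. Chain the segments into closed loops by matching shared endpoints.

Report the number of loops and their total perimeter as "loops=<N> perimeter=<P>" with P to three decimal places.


loops=1 perimeter=10.234

Straddling triangles (20 of 64):
  (v2,v6,v7) [--+] → (0.9218, 0.9218, -1.3933)–(1.49174, 0.9218, -0.6088)  len=0.9697
  (v2,v7,v3) [-+-] → (1.49174, 0.9218, -0.6088)–(1.49174, 0.9218, -0.23841)  len=0.3704
  (v3,v7,v8) [-++] → (1.49174, 0.9218, -0.23841)–(1.49174, 0.9218, 0.6088)  len=0.8472
  (v3,v8,v4) [-+-] → (1.49174, 0.9218, 0.6088)–(1.27403, 0.9218, 0.908434)  len=0.3704
  (v4,v8,v9) [-+-] → (1.27403, 0.9218, 0.908434)–(0.9218, 0.9218, 1.3933)  len=0.5993
  (v6,v0,v10) [--+] → (0, 0.9218, -1.67051)–(0.570093, 0.9218, -1.5938)  len=0.5752
  (v6,v10,v7) [-++] → (0.570093, 0.9218, -1.5938)–(0.9218, 0.9218, -1.3933)  len=0.4048
  (v8,v12,v9) [++-] → (0.738845, 0.9218, 1.49762)–(0.9218, 0.9218, 1.3933)  len=0.2106
  (v9,v12,v13) [-++] → (0.738845, 0.9218, 1.49762)–(0.570093, 0.9218, 1.5938)  len=0.1942
  (v9,v13,v5) [-+-] → (0.570093, 0.9218, 1.5938)–(0, 0.9218, 1.67051)  len=0.5752
  (v10,v0,v14) [+--] → (0, 0.9218, -1.67051)–(-0.570093, 0.9218, -1.5938)  len=0.5752
  (v10,v14,v11) [+-+] → (-0.570093, 0.9218, -1.5938)–(-0.738845, 0.9218, -1.49762)  len=0.1942
  (v11,v14,v15) [+-+] → (-0.738845, 0.9218, -1.49762)–(-0.9218, 0.9218, -1.3933)  len=0.2106
  (v13,v16,v17) [++-] → (-0.9218, 0.9218, 1.3933)–(-0.570093, 0.9218, 1.5938)  len=0.4048
  (v13,v17,v5) [+--] → (-0.570093, 0.9218, 1.5938)–(0, 0.9218, 1.67051)  len=0.5752
  (v14,v18,v15) [--+] → (-1.27403, 0.9218, -0.908434)–(-0.9218, 0.9218, -1.3933)  len=0.5993
  (v15,v18,v19) [+--] → (-1.27403, 0.9218, -0.908434)–(-1.49174, 0.9218, -0.6088)  len=0.3704
  (v15,v19,v16) [+-+] → (-1.49174, 0.9218, -0.6088)–(-1.49174, 0.9218, 0.23841)  len=0.8472
  (v16,v19,v20) [+--] → (-1.49174, 0.9218, 0.23841)–(-1.49174, 0.9218, 0.6088)  len=0.3704
  (v16,v20,v17) [+--] → (-1.49174, 0.9218, 0.6088)–(-0.9218, 0.9218, 1.3933)  len=0.9697

Chained into 1 loop(s):
  loop 1: 20 segments, perimeter = 10.2342
Total perimeter = 10.234


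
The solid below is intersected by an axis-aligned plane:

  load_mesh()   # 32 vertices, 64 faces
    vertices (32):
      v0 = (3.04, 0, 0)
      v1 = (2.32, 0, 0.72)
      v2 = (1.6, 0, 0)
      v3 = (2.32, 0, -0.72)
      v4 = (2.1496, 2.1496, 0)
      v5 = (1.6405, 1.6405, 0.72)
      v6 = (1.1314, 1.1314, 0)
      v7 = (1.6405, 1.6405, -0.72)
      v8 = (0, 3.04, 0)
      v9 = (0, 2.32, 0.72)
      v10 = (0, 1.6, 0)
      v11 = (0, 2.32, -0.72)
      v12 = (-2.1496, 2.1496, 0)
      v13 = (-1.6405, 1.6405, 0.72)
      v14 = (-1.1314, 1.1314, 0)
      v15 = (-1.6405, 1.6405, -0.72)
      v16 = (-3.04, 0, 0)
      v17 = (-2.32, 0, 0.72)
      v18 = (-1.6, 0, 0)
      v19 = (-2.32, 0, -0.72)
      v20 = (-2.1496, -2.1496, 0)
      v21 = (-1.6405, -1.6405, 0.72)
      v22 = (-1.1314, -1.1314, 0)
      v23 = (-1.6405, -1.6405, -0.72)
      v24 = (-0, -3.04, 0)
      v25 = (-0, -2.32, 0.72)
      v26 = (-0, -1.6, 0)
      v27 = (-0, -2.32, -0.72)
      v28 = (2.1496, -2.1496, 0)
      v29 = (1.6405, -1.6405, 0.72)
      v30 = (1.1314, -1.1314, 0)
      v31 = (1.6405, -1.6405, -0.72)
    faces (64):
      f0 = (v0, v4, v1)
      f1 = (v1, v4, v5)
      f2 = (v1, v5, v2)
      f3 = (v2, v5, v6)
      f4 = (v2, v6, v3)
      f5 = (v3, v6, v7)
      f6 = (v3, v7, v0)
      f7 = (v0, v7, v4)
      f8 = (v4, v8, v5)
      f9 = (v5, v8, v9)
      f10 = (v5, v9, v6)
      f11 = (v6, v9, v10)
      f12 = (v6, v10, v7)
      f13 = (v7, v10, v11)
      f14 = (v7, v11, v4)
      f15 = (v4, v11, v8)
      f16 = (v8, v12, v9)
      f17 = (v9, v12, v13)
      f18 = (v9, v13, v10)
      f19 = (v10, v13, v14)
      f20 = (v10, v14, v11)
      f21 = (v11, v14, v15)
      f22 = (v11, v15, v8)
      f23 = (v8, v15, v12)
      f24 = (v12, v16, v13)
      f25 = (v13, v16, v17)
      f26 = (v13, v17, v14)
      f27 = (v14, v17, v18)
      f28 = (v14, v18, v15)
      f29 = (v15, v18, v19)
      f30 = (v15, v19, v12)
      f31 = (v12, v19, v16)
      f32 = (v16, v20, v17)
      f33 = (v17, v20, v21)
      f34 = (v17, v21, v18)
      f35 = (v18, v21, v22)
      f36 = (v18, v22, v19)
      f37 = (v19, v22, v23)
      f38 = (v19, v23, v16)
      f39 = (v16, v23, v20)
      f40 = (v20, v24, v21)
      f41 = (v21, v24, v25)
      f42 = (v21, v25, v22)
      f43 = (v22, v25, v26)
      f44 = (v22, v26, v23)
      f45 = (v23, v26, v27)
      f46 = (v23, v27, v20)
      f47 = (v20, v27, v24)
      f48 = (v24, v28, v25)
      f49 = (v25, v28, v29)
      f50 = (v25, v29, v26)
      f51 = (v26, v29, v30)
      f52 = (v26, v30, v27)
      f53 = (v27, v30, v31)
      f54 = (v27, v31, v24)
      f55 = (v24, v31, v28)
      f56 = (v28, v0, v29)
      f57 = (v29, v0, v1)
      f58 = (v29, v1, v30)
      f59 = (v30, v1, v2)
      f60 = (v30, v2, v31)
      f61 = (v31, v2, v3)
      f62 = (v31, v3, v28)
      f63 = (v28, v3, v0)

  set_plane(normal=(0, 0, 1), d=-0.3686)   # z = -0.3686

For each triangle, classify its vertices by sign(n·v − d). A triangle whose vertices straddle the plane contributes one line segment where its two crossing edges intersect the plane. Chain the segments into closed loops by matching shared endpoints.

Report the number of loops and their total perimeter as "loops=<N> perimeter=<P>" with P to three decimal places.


Straddling triangles (32 of 64):
  (v2,v6,v3) [++-] → (1.7399, 0.552186, -0.3686)–(1.9686, 0, -0.3686)  len=0.5977
  (v3,v6,v7) [-+-] → (1.7399, 0.552186, -0.3686)–(1.39203, 1.39203, -0.3686)  len=0.9090
  (v3,v7,v0) [--+] → (2.32353, 0.839845, -0.3686)–(2.6714, 0, -0.3686)  len=0.9090
  (v0,v7,v4) [+-+] → (2.32353, 0.839845, -0.3686)–(1.88897, 1.88897, -0.3686)  len=1.1356
  (v6,v10,v7) [++-] → (0.839845, 1.62073, -0.3686)–(1.39203, 1.39203, -0.3686)  len=0.5977
  (v7,v10,v11) [-+-] → (0.839845, 1.62073, -0.3686)–(0, 1.9686, -0.3686)  len=0.9090
  (v7,v11,v4) [--+] → (1.04912, 2.23684, -0.3686)–(1.88897, 1.88897, -0.3686)  len=0.9090
  (v4,v11,v8) [+-+] → (1.04912, 2.23684, -0.3686)–(0, 2.6714, -0.3686)  len=1.1356
  (v10,v14,v11) [++-] → (-0.552186, 1.7399, -0.3686)–(0, 1.9686, -0.3686)  len=0.5977
  (v11,v14,v15) [-+-] → (-0.552186, 1.7399, -0.3686)–(-1.39203, 1.39203, -0.3686)  len=0.9090
  (v11,v15,v8) [--+] → (-0.839845, 2.32353, -0.3686)–(0, 2.6714, -0.3686)  len=0.9090
  (v8,v15,v12) [+-+] → (-0.839845, 2.32353, -0.3686)–(-1.88897, 1.88897, -0.3686)  len=1.1356
  (v14,v18,v15) [++-] → (-1.62073, 0.839845, -0.3686)–(-1.39203, 1.39203, -0.3686)  len=0.5977
  (v15,v18,v19) [-+-] → (-1.62073, 0.839845, -0.3686)–(-1.9686, 0, -0.3686)  len=0.9090
  (v15,v19,v12) [--+] → (-2.23684, 1.04912, -0.3686)–(-1.88897, 1.88897, -0.3686)  len=0.9090
  (v12,v19,v16) [+-+] → (-2.23684, 1.04912, -0.3686)–(-2.6714, 0, -0.3686)  len=1.1356
  (v18,v22,v19) [++-] → (-1.7399, -0.552186, -0.3686)–(-1.9686, 0, -0.3686)  len=0.5977
  (v19,v22,v23) [-+-] → (-1.7399, -0.552186, -0.3686)–(-1.39203, -1.39203, -0.3686)  len=0.9090
  (v19,v23,v16) [--+] → (-2.32353, -0.839845, -0.3686)–(-2.6714, 0, -0.3686)  len=0.9090
  (v16,v23,v20) [+-+] → (-2.32353, -0.839845, -0.3686)–(-1.88897, -1.88897, -0.3686)  len=1.1356
  (v22,v26,v23) [++-] → (-0.839845, -1.62073, -0.3686)–(-1.39203, -1.39203, -0.3686)  len=0.5977
  (v23,v26,v27) [-+-] → (-0.839845, -1.62073, -0.3686)–(0, -1.9686, -0.3686)  len=0.9090
  (v23,v27,v20) [--+] → (-1.04912, -2.23684, -0.3686)–(-1.88897, -1.88897, -0.3686)  len=0.9090
  (v20,v27,v24) [+-+] → (-1.04912, -2.23684, -0.3686)–(0, -2.6714, -0.3686)  len=1.1356
  (v26,v30,v27) [++-] → (0.552186, -1.7399, -0.3686)–(0, -1.9686, -0.3686)  len=0.5977
  (v27,v30,v31) [-+-] → (0.552186, -1.7399, -0.3686)–(1.39203, -1.39203, -0.3686)  len=0.9090
  (v27,v31,v24) [--+] → (0.839845, -2.32353, -0.3686)–(0, -2.6714, -0.3686)  len=0.9090
  (v24,v31,v28) [+-+] → (0.839845, -2.32353, -0.3686)–(1.88897, -1.88897, -0.3686)  len=1.1356
  (v30,v2,v31) [++-] → (1.62073, -0.839845, -0.3686)–(1.39203, -1.39203, -0.3686)  len=0.5977
  (v31,v2,v3) [-+-] → (1.62073, -0.839845, -0.3686)–(1.9686, 0, -0.3686)  len=0.9090
  (v31,v3,v28) [--+] → (2.23684, -1.04912, -0.3686)–(1.88897, -1.88897, -0.3686)  len=0.9090
  (v28,v3,v0) [+-+] → (2.23684, -1.04912, -0.3686)–(2.6714, 0, -0.3686)  len=1.1356

Chained into 2 loop(s):
  loop 1: 16 segments, perimeter = 12.0537
  loop 2: 16 segments, perimeter = 16.3568
Total perimeter = 28.411

loops=2 perimeter=28.411


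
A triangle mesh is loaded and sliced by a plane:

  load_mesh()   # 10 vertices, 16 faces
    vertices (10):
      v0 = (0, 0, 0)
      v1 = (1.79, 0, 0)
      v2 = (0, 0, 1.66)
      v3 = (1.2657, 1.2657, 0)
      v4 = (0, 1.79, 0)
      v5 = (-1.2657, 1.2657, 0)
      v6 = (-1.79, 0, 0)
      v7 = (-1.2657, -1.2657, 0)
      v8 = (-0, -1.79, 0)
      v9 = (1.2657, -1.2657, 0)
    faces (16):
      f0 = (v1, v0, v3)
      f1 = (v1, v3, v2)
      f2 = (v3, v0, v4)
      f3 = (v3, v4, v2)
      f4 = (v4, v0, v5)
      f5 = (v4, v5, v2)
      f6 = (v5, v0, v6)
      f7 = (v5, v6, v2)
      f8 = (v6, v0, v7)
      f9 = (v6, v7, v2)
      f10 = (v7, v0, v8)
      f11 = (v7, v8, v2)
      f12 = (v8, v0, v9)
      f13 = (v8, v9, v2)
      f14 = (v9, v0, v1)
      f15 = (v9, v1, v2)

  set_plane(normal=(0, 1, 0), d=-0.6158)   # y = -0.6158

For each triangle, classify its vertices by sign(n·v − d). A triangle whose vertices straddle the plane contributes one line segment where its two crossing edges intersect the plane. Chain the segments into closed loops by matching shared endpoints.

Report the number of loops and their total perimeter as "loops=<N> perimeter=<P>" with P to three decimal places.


loops=1 perimeter=6.896

Straddling triangles (8 of 16):
  (v6,v0,v7) [++-] → (-0.6158, -0.6158, 0)–(-1.53491, -0.6158, 0)  len=0.9191
  (v6,v7,v2) [+-+] → (-1.53491, -0.6158, 0)–(-0.6158, -0.6158, 0.852362)  len=1.2535
  (v7,v0,v8) [-+-] → (-0.6158, -0.6158, 0)–(0, -0.6158, 0)  len=0.6158
  (v7,v8,v2) [--+] → (0, -0.6158, 1.08892)–(-0.6158, -0.6158, 0.852362)  len=0.6597
  (v8,v0,v9) [-+-] → (0, -0.6158, 0)–(0.6158, -0.6158, 0)  len=0.6158
  (v8,v9,v2) [--+] → (0.6158, -0.6158, 0.852362)–(0, -0.6158, 1.08892)  len=0.6597
  (v9,v0,v1) [-++] → (0.6158, -0.6158, 0)–(1.53491, -0.6158, 0)  len=0.9191
  (v9,v1,v2) [-++] → (1.53491, -0.6158, 0)–(0.6158, -0.6158, 0.852362)  len=1.2535

Chained into 1 loop(s):
  loop 1: 8 segments, perimeter = 6.8962
Total perimeter = 6.896


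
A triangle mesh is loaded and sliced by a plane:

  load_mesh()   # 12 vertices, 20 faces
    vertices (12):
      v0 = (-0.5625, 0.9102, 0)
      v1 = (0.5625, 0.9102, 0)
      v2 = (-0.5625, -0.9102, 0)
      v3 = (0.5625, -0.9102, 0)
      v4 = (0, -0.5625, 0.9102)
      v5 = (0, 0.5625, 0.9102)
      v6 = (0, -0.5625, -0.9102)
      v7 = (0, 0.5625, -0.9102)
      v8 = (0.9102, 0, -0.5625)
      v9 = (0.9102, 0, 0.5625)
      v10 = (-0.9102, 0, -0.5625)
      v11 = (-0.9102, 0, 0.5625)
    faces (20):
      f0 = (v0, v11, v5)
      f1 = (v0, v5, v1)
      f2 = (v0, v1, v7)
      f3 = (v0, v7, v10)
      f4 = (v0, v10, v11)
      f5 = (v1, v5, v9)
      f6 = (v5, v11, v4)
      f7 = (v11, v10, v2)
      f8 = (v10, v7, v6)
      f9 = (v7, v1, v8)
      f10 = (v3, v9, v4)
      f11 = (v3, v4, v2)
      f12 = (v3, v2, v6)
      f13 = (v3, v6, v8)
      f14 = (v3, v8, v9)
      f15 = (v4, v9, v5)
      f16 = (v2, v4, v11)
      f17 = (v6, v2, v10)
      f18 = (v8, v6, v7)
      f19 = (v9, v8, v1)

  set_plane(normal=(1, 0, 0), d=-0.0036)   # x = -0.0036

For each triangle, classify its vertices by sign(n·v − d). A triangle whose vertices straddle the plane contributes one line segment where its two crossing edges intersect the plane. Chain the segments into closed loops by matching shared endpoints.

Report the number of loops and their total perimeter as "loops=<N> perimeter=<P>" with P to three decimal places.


Straddling triangles (10 of 20):
  (v0,v11,v5) [--+] → (-0.0036, 0.560275, 0.908825)–(-0.0036, 0.564725, 0.904375)  len=0.0063
  (v0,v5,v1) [-++] → (-0.0036, 0.564725, 0.904375)–(-0.0036, 0.9102, 0)  len=0.9681
  (v0,v1,v7) [-++] → (-0.0036, 0.9102, 0)–(-0.0036, 0.564725, -0.904375)  len=0.9681
  (v0,v7,v10) [-+-] → (-0.0036, 0.564725, -0.904375)–(-0.0036, 0.560275, -0.908825)  len=0.0063
  (v5,v11,v4) [+-+] → (-0.0036, 0.560275, 0.908825)–(-0.0036, -0.560275, 0.908825)  len=1.1206
  (v10,v7,v6) [-++] → (-0.0036, 0.560275, -0.908825)–(-0.0036, -0.560275, -0.908825)  len=1.1206
  (v3,v4,v2) [++-] → (-0.0036, -0.564725, 0.904375)–(-0.0036, -0.9102, 0)  len=0.9681
  (v3,v2,v6) [+-+] → (-0.0036, -0.9102, 0)–(-0.0036, -0.564725, -0.904375)  len=0.9681
  (v2,v4,v11) [-+-] → (-0.0036, -0.564725, 0.904375)–(-0.0036, -0.560275, 0.908825)  len=0.0063
  (v6,v2,v10) [+--] → (-0.0036, -0.564725, -0.904375)–(-0.0036, -0.560275, -0.908825)  len=0.0063

Chained into 1 loop(s):
  loop 1: 10 segments, perimeter = 6.1387
Total perimeter = 6.139

loops=1 perimeter=6.139


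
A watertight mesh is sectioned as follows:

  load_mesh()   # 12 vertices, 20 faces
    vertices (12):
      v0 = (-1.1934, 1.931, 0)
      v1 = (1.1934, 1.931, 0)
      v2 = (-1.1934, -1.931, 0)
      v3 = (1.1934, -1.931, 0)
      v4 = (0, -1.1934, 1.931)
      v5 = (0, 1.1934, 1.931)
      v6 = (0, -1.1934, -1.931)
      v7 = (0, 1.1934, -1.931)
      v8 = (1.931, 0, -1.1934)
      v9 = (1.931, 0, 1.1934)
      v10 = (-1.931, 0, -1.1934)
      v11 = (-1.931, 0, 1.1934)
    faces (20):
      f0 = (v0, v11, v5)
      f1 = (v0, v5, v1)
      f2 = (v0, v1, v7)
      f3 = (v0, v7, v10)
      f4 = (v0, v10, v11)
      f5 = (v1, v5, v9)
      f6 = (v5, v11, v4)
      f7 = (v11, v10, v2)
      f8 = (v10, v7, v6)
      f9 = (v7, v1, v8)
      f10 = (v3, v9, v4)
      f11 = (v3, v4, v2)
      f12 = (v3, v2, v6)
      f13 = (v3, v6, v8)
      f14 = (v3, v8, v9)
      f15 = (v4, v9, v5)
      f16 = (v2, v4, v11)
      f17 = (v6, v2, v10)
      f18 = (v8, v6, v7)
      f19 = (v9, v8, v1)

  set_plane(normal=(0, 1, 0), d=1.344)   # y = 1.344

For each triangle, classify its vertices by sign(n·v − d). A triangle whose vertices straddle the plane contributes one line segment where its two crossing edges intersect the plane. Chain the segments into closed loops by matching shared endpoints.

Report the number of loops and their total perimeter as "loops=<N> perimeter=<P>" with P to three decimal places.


loops=1 perimeter=9.067

Straddling triangles (8 of 20):
  (v0,v11,v5) [+--] → (-1.41762, 1.344, 0.362779)–(-0.243663, 1.344, 1.53674)  len=1.6602
  (v0,v5,v1) [+-+] → (-0.243663, 1.344, 1.53674)–(0.243663, 1.344, 1.53674)  len=0.4873
  (v0,v1,v7) [++-] → (0.243663, 1.344, -1.53674)–(-0.243663, 1.344, -1.53674)  len=0.4873
  (v0,v7,v10) [+--] → (-0.243663, 1.344, -1.53674)–(-1.41762, 1.344, -0.362779)  len=1.6602
  (v0,v10,v11) [+--] → (-1.41762, 1.344, -0.362779)–(-1.41762, 1.344, 0.362779)  len=0.7256
  (v1,v5,v9) [+--] → (0.243663, 1.344, 1.53674)–(1.41762, 1.344, 0.362779)  len=1.6602
  (v7,v1,v8) [-+-] → (0.243663, 1.344, -1.53674)–(1.41762, 1.344, -0.362779)  len=1.6602
  (v9,v8,v1) [--+] → (1.41762, 1.344, -0.362779)–(1.41762, 1.344, 0.362779)  len=0.7256

Chained into 1 loop(s):
  loop 1: 8 segments, perimeter = 9.0667
Total perimeter = 9.067


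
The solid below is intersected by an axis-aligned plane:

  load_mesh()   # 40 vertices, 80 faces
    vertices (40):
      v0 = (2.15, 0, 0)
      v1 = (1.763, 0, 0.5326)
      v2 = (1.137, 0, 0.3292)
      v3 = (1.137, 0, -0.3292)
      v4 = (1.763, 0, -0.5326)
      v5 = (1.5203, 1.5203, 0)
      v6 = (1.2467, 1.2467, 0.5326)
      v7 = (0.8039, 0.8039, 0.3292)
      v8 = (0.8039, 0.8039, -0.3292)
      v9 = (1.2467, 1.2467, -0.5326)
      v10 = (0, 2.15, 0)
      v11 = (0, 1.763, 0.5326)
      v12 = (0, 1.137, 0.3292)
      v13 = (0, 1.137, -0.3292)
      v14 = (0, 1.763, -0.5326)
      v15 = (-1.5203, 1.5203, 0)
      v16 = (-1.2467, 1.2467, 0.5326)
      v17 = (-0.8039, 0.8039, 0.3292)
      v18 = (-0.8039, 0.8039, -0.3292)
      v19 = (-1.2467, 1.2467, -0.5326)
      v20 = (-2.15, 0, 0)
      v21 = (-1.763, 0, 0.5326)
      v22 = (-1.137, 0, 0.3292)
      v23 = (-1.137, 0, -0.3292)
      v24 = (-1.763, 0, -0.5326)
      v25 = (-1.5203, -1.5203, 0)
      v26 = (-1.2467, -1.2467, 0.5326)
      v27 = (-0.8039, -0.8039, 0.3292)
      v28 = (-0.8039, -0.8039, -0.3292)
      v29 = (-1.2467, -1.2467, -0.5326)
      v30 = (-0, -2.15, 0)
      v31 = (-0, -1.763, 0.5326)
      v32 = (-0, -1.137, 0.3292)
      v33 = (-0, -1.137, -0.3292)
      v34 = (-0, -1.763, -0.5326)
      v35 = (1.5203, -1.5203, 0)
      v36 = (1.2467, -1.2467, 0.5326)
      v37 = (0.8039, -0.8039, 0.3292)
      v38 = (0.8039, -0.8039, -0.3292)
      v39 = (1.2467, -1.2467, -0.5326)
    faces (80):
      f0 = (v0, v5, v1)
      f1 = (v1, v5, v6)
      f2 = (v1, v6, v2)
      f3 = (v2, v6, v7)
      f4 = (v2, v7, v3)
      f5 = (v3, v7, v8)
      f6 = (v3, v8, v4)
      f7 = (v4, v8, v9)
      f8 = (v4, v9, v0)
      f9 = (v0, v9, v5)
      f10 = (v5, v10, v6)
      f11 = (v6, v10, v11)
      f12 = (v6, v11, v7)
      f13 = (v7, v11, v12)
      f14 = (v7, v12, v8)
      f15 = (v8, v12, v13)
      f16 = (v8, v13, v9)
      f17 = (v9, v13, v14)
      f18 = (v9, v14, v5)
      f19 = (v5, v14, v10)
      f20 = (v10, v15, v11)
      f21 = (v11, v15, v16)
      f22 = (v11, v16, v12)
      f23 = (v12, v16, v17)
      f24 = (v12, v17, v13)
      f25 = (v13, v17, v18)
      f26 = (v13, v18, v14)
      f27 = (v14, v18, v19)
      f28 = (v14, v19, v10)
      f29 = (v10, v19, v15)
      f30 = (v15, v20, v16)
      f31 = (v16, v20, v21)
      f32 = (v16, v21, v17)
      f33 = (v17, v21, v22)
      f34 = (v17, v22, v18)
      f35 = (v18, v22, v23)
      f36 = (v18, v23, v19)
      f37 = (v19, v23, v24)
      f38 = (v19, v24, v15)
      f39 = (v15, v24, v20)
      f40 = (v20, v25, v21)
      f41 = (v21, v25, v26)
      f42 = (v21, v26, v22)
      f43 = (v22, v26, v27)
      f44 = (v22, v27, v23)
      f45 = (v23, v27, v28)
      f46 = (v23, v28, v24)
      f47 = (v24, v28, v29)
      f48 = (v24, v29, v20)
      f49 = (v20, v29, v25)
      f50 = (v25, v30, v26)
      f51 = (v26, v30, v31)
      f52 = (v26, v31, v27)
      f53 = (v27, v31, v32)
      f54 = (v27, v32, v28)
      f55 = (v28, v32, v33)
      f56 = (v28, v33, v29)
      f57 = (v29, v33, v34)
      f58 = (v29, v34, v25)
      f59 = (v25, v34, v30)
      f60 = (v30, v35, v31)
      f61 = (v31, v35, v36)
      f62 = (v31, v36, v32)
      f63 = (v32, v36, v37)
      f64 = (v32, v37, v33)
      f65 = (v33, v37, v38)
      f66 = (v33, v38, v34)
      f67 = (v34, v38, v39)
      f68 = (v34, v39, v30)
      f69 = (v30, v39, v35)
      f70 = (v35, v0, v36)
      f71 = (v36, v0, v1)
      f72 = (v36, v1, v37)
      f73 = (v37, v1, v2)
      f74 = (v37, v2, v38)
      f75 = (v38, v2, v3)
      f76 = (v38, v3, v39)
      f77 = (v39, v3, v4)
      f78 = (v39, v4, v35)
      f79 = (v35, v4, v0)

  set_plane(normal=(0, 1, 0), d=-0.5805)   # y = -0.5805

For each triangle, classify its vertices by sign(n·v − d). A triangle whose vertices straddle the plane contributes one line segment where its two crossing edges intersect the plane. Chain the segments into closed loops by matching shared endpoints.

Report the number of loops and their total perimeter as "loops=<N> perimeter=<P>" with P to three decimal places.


loops=2 perimeter=6.583

Straddling triangles (20 of 80):
  (v20,v25,v21) [+-+] → (-1.90956, -0.5805, 0)–(-1.67033, -0.5805, 0.329236)  len=0.4070
  (v21,v25,v26) [+--] → (-1.67033, -0.5805, 0.329236)–(-1.5226, -0.5805, 0.5326)  len=0.2514
  (v21,v26,v22) [+-+] → (-1.5226, -0.5805, 0.5326)–(-1.18808, -0.5805, 0.423909)  len=0.3517
  (v22,v26,v27) [+--] → (-1.18808, -0.5805, 0.423909)–(-0.896467, -0.5805, 0.3292)  len=0.3066
  (v22,v27,v23) [+-+] → (-0.896467, -0.5805, 0.3292)–(-0.896467, -0.5805, 0.146234)  len=0.1830
  (v23,v27,v28) [+--] → (-0.896467, -0.5805, 0.146234)–(-0.896467, -0.5805, -0.3292)  len=0.4754
  (v23,v28,v24) [+-+] → (-0.896467, -0.5805, -0.3292)–(-1.07043, -0.5805, -0.385724)  len=0.1829
  (v24,v28,v29) [+--] → (-1.07043, -0.5805, -0.385724)–(-1.5226, -0.5805, -0.5326)  len=0.4754
  (v24,v29,v20) [+-+] → (-1.5226, -0.5805, -0.5326)–(-1.7294, -0.5805, -0.247994)  len=0.3518
  (v20,v29,v25) [+--] → (-1.7294, -0.5805, -0.247994)–(-1.90956, -0.5805, 0)  len=0.3065
  (v35,v0,v36) [-+-] → (1.90956, -0.5805, 0)–(1.7294, -0.5805, 0.247994)  len=0.3065
  (v36,v0,v1) [-++] → (1.7294, -0.5805, 0.247994)–(1.5226, -0.5805, 0.5326)  len=0.3518
  (v36,v1,v37) [-+-] → (1.5226, -0.5805, 0.5326)–(1.07043, -0.5805, 0.385724)  len=0.4754
  (v37,v1,v2) [-++] → (1.07043, -0.5805, 0.385724)–(0.896467, -0.5805, 0.3292)  len=0.1829
  (v37,v2,v38) [-+-] → (0.896467, -0.5805, 0.3292)–(0.896467, -0.5805, -0.146234)  len=0.4754
  (v38,v2,v3) [-++] → (0.896467, -0.5805, -0.146234)–(0.896467, -0.5805, -0.3292)  len=0.1830
  (v38,v3,v39) [-+-] → (0.896467, -0.5805, -0.3292)–(1.18808, -0.5805, -0.423909)  len=0.3066
  (v39,v3,v4) [-++] → (1.18808, -0.5805, -0.423909)–(1.5226, -0.5805, -0.5326)  len=0.3517
  (v39,v4,v35) [-+-] → (1.5226, -0.5805, -0.5326)–(1.67033, -0.5805, -0.329236)  len=0.2514
  (v35,v4,v0) [-++] → (1.67033, -0.5805, -0.329236)–(1.90956, -0.5805, 0)  len=0.4070

Chained into 2 loop(s):
  loop 1: 10 segments, perimeter = 3.2917
  loop 2: 10 segments, perimeter = 3.2917
Total perimeter = 6.583
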